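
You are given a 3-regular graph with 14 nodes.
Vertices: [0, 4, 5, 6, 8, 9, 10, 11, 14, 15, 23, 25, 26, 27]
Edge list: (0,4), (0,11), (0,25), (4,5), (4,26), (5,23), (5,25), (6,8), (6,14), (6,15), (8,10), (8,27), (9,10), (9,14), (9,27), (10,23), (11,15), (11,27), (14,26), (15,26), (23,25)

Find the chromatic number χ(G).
Clique number ω(G) = 3 (lower bound: χ ≥ ω).
The clique on [5, 23, 25] has size 3, forcing χ ≥ 3, and the coloring below uses 3 colors, so χ(G) = 3.
A valid 3-coloring: color 1: [4, 8, 11, 14, 25]; color 2: [0, 6, 9, 23, 26]; color 3: [5, 10, 15, 27].

χ(G) = 3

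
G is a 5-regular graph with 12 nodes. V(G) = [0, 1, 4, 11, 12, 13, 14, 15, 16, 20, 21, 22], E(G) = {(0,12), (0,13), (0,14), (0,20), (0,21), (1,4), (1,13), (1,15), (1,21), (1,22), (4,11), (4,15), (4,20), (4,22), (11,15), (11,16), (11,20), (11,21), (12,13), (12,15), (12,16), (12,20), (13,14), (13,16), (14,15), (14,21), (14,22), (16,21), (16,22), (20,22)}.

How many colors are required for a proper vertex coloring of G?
χ(G) = 4

Clique number ω(G) = 3 (lower bound: χ ≥ ω).
Odd cycle [20, 11, 15, 1, 22] needs 3 colors (χ ≥ 3).
Vertex 4 is adjacent to every vertex of [1, 11, 15, 20, 22], which already need 3 colors among themselves, so 4 needs a new color (χ ≥ 4).
The coloring below uses 4 colors, so χ(G) = 4.
A valid 4-coloring: color 1: [4, 13, 21]; color 2: [0, 11, 22]; color 3: [15, 16, 20]; color 4: [1, 12, 14].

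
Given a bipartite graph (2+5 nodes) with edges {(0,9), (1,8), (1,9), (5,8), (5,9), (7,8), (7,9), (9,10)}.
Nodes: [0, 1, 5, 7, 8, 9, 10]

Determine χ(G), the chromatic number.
Clique number ω(G) = 2 (lower bound: χ ≥ ω).
The graph is bipartite (no odd cycle), so 2 colors suffice: χ(G) = 2.
A valid 2-coloring: color 1: [8, 9]; color 2: [0, 1, 5, 7, 10].

χ(G) = 2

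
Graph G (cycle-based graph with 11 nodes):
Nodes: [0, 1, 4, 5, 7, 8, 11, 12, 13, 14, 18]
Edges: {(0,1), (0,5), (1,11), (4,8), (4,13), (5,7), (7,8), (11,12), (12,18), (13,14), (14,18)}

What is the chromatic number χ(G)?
Clique number ω(G) = 2 (lower bound: χ ≥ ω).
Odd cycle [0, 1, 11, 12, 18, 14, 13, 4, 8, 7, 5] needs 3 colors (χ ≥ 3).
The coloring below uses 3 colors, so χ(G) = 3.
A valid 3-coloring: color 1: [0, 7, 11, 13, 18]; color 2: [1, 4, 5, 12, 14]; color 3: [8].

χ(G) = 3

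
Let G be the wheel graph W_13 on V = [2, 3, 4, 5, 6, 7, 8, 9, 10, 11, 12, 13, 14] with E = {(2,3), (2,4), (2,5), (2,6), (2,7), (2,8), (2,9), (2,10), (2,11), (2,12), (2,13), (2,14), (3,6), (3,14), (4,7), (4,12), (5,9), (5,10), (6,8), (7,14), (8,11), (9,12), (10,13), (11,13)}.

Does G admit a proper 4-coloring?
A valid 4-coloring: color 1: [2]; color 2: [3, 5, 7, 8, 12, 13]; color 3: [4, 6, 9, 10, 11, 14].
(χ(G) = 3 ≤ 4.)

Yes, G is 4-colorable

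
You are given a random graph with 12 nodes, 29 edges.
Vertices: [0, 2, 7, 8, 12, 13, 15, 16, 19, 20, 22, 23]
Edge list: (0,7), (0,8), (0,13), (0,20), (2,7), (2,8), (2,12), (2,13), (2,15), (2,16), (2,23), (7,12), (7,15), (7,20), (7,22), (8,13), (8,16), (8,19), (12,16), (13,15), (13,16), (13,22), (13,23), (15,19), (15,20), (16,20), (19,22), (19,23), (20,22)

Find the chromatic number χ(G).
Clique number ω(G) = 4 (lower bound: χ ≥ ω).
The clique on [2, 8, 13, 16] has size 4, forcing χ ≥ 4, and the coloring below uses 4 colors, so χ(G) = 4.
A valid 4-coloring: color 1: [7, 13, 19]; color 2: [2, 20]; color 3: [0, 15, 16, 22, 23]; color 4: [8, 12].

χ(G) = 4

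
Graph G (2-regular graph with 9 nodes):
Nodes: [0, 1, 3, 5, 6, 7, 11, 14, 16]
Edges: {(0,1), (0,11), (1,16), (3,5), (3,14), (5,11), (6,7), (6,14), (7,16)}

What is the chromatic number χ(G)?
χ(G) = 3

Clique number ω(G) = 2 (lower bound: χ ≥ ω).
Odd cycle [7, 6, 14, 3, 5, 11, 0, 1, 16] needs 3 colors (χ ≥ 3).
The coloring below uses 3 colors, so χ(G) = 3.
A valid 3-coloring: color 1: [1, 5, 7, 14]; color 2: [3, 6, 11, 16]; color 3: [0].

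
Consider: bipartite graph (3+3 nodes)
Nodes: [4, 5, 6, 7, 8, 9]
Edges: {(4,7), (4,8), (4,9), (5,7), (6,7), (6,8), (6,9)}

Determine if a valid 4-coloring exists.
Yes, G is 4-colorable

A valid 4-coloring: color 1: [7, 8, 9]; color 2: [4, 5, 6].
(χ(G) = 2 ≤ 4.)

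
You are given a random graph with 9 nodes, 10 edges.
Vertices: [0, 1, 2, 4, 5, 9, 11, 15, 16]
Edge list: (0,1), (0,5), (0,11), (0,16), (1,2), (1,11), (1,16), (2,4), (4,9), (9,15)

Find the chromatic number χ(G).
χ(G) = 3

Clique number ω(G) = 3 (lower bound: χ ≥ ω).
The clique on [0, 1, 16] has size 3, forcing χ ≥ 3, and the coloring below uses 3 colors, so χ(G) = 3.
A valid 3-coloring: color 1: [1, 4, 5, 15]; color 2: [0, 2, 9]; color 3: [11, 16].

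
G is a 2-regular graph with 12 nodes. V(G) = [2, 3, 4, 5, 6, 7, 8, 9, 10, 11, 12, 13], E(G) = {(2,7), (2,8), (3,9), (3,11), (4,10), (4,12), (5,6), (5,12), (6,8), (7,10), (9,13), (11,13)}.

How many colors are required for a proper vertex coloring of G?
Clique number ω(G) = 2 (lower bound: χ ≥ ω).
The graph is bipartite (no odd cycle), so 2 colors suffice: χ(G) = 2.
A valid 2-coloring: color 1: [2, 6, 9, 10, 11, 12]; color 2: [3, 4, 5, 7, 8, 13].

χ(G) = 2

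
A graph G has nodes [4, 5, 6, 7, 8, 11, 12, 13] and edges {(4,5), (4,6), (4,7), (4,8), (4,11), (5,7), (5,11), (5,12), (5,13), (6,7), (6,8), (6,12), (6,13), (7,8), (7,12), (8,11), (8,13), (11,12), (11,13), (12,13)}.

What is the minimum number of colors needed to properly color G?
Clique number ω(G) = 4 (lower bound: χ ≥ ω).
The clique on [5, 11, 12, 13] has size 4, forcing χ ≥ 4, and the coloring below uses 4 colors, so χ(G) = 4.
A valid 4-coloring: color 1: [8, 12]; color 2: [5, 6]; color 3: [7, 11]; color 4: [4, 13].

χ(G) = 4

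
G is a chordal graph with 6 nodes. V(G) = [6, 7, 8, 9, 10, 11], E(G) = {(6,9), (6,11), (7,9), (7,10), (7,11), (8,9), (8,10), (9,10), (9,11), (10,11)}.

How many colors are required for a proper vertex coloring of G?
χ(G) = 4

Clique number ω(G) = 4 (lower bound: χ ≥ ω).
The clique on [7, 9, 10, 11] has size 4, forcing χ ≥ 4, and the coloring below uses 4 colors, so χ(G) = 4.
A valid 4-coloring: color 1: [9]; color 2: [8, 11]; color 3: [6, 10]; color 4: [7].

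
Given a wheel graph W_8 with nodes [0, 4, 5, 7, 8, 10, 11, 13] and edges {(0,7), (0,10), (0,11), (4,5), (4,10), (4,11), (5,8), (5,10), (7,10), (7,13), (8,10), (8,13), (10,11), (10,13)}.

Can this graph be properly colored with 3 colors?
Odd cycle [5, 4, 11, 0, 7, 13, 8] needs 3 colors (χ ≥ 3).
Vertex 10 is adjacent to every vertex of [0, 4, 5, 7, 8, 11, 13], which already need 3 colors among themselves, so 10 needs a new color (χ ≥ 4).
Hence χ(G) ≥ 4 > 3, so no proper 3-coloring exists.

No, G is not 3-colorable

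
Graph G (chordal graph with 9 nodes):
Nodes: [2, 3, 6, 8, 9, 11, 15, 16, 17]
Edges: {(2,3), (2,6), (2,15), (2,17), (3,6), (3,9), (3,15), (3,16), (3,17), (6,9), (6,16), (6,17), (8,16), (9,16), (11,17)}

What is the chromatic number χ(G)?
χ(G) = 4

Clique number ω(G) = 4 (lower bound: χ ≥ ω).
The clique on [3, 6, 9, 16] has size 4, forcing χ ≥ 4, and the coloring below uses 4 colors, so χ(G) = 4.
A valid 4-coloring: color 1: [3, 8, 11]; color 2: [6, 15]; color 3: [16, 17]; color 4: [2, 9].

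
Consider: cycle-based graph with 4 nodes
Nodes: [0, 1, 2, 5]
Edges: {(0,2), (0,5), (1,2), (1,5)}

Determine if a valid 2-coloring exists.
A valid 2-coloring: color 1: [2, 5]; color 2: [0, 1].
(χ(G) = 2 ≤ 2.)

Yes, G is 2-colorable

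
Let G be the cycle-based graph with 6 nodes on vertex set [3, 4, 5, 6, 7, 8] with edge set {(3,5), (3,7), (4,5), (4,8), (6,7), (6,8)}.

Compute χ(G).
Clique number ω(G) = 2 (lower bound: χ ≥ ω).
The graph is bipartite (no odd cycle), so 2 colors suffice: χ(G) = 2.
A valid 2-coloring: color 1: [3, 4, 6]; color 2: [5, 7, 8].

χ(G) = 2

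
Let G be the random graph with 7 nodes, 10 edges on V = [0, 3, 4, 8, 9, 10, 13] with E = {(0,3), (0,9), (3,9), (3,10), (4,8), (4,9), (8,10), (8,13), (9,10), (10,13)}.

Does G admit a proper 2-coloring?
No, G is not 2-colorable

The clique on vertices [8, 10, 13] has size 3 > 2, so it alone needs 3 colors.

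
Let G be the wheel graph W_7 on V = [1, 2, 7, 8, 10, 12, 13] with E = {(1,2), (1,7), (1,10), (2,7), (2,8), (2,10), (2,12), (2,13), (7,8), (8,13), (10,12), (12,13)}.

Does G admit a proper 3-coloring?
Yes, G is 3-colorable

A valid 3-coloring: color 1: [2]; color 2: [7, 10, 13]; color 3: [1, 8, 12].
(χ(G) = 3 ≤ 3.)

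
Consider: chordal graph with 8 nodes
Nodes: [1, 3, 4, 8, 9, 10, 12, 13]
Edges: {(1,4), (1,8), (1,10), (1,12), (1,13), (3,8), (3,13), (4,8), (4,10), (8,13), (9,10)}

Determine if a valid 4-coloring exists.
A valid 4-coloring: color 1: [1, 3, 9]; color 2: [8, 10, 12]; color 3: [4, 13].
(χ(G) = 3 ≤ 4.)

Yes, G is 4-colorable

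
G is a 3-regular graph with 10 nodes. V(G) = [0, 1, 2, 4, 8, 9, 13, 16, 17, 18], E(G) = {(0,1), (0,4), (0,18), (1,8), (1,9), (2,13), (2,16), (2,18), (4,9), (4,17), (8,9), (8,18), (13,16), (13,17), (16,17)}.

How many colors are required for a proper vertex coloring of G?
Clique number ω(G) = 3 (lower bound: χ ≥ ω).
The clique on [2, 13, 16] has size 3, forcing χ ≥ 3, and the coloring below uses 3 colors, so χ(G) = 3.
A valid 3-coloring: color 1: [0, 2, 8, 17]; color 2: [1, 4, 16, 18]; color 3: [9, 13].

χ(G) = 3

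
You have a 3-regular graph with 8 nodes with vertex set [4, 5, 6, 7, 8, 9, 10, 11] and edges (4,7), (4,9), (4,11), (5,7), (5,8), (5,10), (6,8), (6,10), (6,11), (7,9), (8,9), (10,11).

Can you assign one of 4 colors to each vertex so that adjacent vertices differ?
A valid 4-coloring: color 1: [5, 9, 11]; color 2: [6, 7]; color 3: [4, 8, 10].
(χ(G) = 3 ≤ 4.)

Yes, G is 4-colorable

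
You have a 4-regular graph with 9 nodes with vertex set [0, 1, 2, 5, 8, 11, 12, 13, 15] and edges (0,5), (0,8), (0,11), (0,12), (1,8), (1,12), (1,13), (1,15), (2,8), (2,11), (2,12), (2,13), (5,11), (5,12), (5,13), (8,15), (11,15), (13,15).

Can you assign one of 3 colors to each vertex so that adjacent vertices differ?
A valid 3-coloring: color 1: [8, 11, 12, 13]; color 2: [0, 2, 15]; color 3: [1, 5].
(χ(G) = 3 ≤ 3.)

Yes, G is 3-colorable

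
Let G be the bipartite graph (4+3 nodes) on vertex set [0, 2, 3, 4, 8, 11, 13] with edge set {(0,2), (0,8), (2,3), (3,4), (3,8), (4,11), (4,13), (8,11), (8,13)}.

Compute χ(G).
χ(G) = 2

Clique number ω(G) = 2 (lower bound: χ ≥ ω).
The graph is bipartite (no odd cycle), so 2 colors suffice: χ(G) = 2.
A valid 2-coloring: color 1: [2, 4, 8]; color 2: [0, 3, 11, 13].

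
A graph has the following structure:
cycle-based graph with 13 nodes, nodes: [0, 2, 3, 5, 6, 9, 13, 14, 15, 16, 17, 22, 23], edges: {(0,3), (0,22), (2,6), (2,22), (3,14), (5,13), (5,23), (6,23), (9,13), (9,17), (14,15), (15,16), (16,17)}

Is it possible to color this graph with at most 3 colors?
Yes, G is 3-colorable

A valid 3-coloring: color 1: [2, 3, 13, 15, 17, 23]; color 2: [5, 6, 9, 14, 16, 22]; color 3: [0].
(χ(G) = 3 ≤ 3.)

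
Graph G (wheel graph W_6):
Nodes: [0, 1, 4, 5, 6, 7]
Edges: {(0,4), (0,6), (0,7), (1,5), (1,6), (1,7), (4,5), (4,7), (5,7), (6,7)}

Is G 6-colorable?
A valid 6-coloring: color 1: [7]; color 2: [5, 6]; color 3: [0, 1]; color 4: [4].
(χ(G) = 4 ≤ 6.)

Yes, G is 6-colorable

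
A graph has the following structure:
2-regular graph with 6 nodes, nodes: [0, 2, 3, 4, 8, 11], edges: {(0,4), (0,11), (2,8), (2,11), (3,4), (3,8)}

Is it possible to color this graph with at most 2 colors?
Yes, G is 2-colorable

A valid 2-coloring: color 1: [4, 8, 11]; color 2: [0, 2, 3].
(χ(G) = 2 ≤ 2.)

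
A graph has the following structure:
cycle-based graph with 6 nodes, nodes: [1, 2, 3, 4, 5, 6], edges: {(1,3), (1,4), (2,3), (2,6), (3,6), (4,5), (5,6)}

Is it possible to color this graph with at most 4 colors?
A valid 4-coloring: color 1: [3, 4]; color 2: [1, 6]; color 3: [2, 5].
(χ(G) = 3 ≤ 4.)

Yes, G is 4-colorable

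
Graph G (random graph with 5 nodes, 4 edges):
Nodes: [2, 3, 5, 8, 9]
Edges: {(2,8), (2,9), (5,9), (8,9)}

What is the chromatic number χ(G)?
Clique number ω(G) = 3 (lower bound: χ ≥ ω).
The clique on [2, 8, 9] has size 3, forcing χ ≥ 3, and the coloring below uses 3 colors, so χ(G) = 3.
A valid 3-coloring: color 1: [3, 9]; color 2: [2, 5]; color 3: [8].

χ(G) = 3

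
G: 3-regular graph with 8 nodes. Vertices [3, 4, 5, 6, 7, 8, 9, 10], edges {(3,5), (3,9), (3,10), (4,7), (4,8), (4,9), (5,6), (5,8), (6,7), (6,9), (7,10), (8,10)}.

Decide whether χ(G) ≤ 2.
No, G is not 2-colorable

Odd cycle [10, 7, 6, 9, 3] needs 3 colors (χ ≥ 3).
Hence χ(G) ≥ 3 > 2, so no proper 2-coloring exists.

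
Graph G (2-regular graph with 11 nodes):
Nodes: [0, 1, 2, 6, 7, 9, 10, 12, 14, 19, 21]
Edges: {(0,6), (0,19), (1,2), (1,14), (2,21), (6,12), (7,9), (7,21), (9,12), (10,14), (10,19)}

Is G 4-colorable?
Yes, G is 4-colorable

A valid 4-coloring: color 1: [0, 1, 7, 10, 12]; color 2: [6, 9, 14, 19, 21]; color 3: [2].
(χ(G) = 3 ≤ 4.)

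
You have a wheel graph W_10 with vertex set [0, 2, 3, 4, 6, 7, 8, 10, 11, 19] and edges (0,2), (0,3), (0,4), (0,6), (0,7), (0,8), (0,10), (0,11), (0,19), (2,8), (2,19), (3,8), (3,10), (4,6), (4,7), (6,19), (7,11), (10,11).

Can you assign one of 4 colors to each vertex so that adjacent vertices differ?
A valid 4-coloring: color 1: [0]; color 2: [4, 8, 10, 19]; color 3: [2, 3, 6, 7]; color 4: [11].
(χ(G) = 4 ≤ 4.)

Yes, G is 4-colorable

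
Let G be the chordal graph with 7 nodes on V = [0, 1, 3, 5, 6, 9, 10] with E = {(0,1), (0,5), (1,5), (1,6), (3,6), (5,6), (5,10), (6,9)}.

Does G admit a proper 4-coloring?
Yes, G is 4-colorable

A valid 4-coloring: color 1: [3, 5, 9]; color 2: [0, 6, 10]; color 3: [1].
(χ(G) = 3 ≤ 4.)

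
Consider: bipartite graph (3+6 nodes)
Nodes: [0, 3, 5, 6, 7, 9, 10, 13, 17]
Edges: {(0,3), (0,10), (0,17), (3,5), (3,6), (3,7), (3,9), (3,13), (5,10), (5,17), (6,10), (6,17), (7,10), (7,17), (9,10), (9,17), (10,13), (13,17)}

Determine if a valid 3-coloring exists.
A valid 3-coloring: color 1: [3, 10, 17]; color 2: [0, 5, 6, 7, 9, 13].
(χ(G) = 2 ≤ 3.)

Yes, G is 3-colorable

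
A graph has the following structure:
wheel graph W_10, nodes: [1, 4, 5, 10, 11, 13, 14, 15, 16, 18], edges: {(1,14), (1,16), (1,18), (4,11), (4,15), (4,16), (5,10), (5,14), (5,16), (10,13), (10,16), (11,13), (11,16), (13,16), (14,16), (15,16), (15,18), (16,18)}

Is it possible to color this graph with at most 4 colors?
A valid 4-coloring: color 1: [16]; color 2: [4, 13, 14, 18]; color 3: [1, 5, 11, 15]; color 4: [10].
(χ(G) = 4 ≤ 4.)

Yes, G is 4-colorable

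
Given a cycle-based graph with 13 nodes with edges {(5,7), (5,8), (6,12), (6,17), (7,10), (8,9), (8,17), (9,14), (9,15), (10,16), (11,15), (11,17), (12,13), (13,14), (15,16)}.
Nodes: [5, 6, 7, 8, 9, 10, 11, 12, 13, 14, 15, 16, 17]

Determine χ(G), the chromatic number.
Clique number ω(G) = 2 (lower bound: χ ≥ ω).
Odd cycle [16, 10, 7, 5, 8, 9, 15] needs 3 colors (χ ≥ 3).
The coloring below uses 3 colors, so χ(G) = 3.
A valid 3-coloring: color 1: [7, 9, 12, 16, 17]; color 2: [6, 8, 10, 14, 15]; color 3: [5, 11, 13].

χ(G) = 3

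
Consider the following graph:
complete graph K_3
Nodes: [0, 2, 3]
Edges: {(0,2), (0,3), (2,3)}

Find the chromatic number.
Clique number ω(G) = 3 (lower bound: χ ≥ ω).
The clique on [0, 2, 3] has size 3, forcing χ ≥ 3, and the coloring below uses 3 colors, so χ(G) = 3.
A valid 3-coloring: color 1: [0]; color 2: [3]; color 3: [2].

χ(G) = 3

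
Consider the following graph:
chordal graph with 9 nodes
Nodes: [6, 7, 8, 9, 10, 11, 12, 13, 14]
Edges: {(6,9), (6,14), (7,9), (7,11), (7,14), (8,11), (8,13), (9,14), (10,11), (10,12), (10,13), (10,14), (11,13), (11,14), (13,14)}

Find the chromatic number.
χ(G) = 4

Clique number ω(G) = 4 (lower bound: χ ≥ ω).
The clique on [10, 11, 13, 14] has size 4, forcing χ ≥ 4, and the coloring below uses 4 colors, so χ(G) = 4.
A valid 4-coloring: color 1: [8, 12, 14]; color 2: [9, 11]; color 3: [6, 7, 13]; color 4: [10].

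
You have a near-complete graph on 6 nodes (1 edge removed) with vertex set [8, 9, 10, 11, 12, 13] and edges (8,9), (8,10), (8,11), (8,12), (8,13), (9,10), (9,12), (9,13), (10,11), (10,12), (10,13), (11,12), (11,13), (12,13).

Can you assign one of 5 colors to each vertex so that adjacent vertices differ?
Yes, G is 5-colorable

A valid 5-coloring: color 1: [12]; color 2: [13]; color 3: [8]; color 4: [10]; color 5: [9, 11].
(χ(G) = 5 ≤ 5.)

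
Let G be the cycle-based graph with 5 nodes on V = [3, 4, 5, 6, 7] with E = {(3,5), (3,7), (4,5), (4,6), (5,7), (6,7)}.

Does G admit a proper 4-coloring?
A valid 4-coloring: color 1: [4, 7]; color 2: [5, 6]; color 3: [3].
(χ(G) = 3 ≤ 4.)

Yes, G is 4-colorable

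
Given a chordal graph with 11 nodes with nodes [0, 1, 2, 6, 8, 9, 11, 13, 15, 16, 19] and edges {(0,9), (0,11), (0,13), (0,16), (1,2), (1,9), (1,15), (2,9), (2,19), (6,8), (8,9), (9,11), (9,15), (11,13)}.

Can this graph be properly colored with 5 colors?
A valid 5-coloring: color 1: [6, 9, 13, 16, 19]; color 2: [0, 2, 8, 15]; color 3: [1, 11].
(χ(G) = 3 ≤ 5.)

Yes, G is 5-colorable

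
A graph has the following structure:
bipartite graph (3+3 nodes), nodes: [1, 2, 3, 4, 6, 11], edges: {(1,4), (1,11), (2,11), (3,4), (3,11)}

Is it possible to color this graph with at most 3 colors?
Yes, G is 3-colorable

A valid 3-coloring: color 1: [4, 6, 11]; color 2: [1, 2, 3].
(χ(G) = 2 ≤ 3.)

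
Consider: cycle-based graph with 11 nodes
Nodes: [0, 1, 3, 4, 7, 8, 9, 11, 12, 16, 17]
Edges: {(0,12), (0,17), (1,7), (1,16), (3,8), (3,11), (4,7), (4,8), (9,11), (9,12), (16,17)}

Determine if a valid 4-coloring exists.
A valid 4-coloring: color 1: [0, 7, 8, 11, 16]; color 2: [1, 3, 4, 12, 17]; color 3: [9].
(χ(G) = 3 ≤ 4.)

Yes, G is 4-colorable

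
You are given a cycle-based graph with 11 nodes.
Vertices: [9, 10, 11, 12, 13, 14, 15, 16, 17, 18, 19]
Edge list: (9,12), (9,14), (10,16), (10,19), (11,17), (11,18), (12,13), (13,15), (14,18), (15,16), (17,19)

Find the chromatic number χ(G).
Clique number ω(G) = 2 (lower bound: χ ≥ ω).
Odd cycle [18, 11, 17, 19, 10, 16, 15, 13, 12, 9, 14] needs 3 colors (χ ≥ 3).
The coloring below uses 3 colors, so χ(G) = 3.
A valid 3-coloring: color 1: [9, 10, 15, 17, 18]; color 2: [11, 13, 14, 16, 19]; color 3: [12].

χ(G) = 3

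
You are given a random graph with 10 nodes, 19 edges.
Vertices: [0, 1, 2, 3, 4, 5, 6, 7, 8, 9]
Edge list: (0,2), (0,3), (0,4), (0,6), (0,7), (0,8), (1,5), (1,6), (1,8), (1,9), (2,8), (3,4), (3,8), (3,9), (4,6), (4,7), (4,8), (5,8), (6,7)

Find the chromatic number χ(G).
χ(G) = 4

Clique number ω(G) = 4 (lower bound: χ ≥ ω).
The clique on [0, 3, 4, 8] has size 4, forcing χ ≥ 4, and the coloring below uses 4 colors, so χ(G) = 4.
A valid 4-coloring: color 1: [0, 1]; color 2: [6, 8, 9]; color 3: [2, 4, 5]; color 4: [3, 7].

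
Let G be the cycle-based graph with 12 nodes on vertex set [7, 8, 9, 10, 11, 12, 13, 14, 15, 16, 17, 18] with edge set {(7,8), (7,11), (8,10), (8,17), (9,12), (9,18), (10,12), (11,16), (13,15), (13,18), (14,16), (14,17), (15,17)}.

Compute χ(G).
Clique number ω(G) = 2 (lower bound: χ ≥ ω).
The graph is bipartite (no odd cycle), so 2 colors suffice: χ(G) = 2.
A valid 2-coloring: color 1: [7, 9, 10, 13, 16, 17]; color 2: [8, 11, 12, 14, 15, 18].

χ(G) = 2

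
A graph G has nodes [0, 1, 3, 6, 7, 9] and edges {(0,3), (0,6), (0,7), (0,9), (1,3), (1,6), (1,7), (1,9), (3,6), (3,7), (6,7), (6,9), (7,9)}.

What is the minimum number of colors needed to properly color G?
Clique number ω(G) = 4 (lower bound: χ ≥ ω).
The clique on [0, 6, 7, 9] has size 4, forcing χ ≥ 4, and the coloring below uses 4 colors, so χ(G) = 4.
A valid 4-coloring: color 1: [7]; color 2: [6]; color 3: [3, 9]; color 4: [0, 1].

χ(G) = 4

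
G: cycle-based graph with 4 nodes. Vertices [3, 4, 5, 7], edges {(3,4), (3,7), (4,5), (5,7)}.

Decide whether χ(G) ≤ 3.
A valid 3-coloring: color 1: [3, 5]; color 2: [4, 7].
(χ(G) = 2 ≤ 3.)

Yes, G is 3-colorable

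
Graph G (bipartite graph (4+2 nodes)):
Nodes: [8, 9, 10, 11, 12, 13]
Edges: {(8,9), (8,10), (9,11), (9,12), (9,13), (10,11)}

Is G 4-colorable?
A valid 4-coloring: color 1: [9, 10]; color 2: [8, 11, 12, 13].
(χ(G) = 2 ≤ 4.)

Yes, G is 4-colorable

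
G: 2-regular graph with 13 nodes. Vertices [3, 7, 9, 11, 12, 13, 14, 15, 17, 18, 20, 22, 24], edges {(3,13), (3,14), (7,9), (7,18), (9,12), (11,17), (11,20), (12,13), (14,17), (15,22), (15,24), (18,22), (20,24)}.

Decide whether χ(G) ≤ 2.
Odd cycle [3, 13, 12, 9, 7, 18, 22, 15, 24, 20, 11, 17, 14] needs 3 colors (χ ≥ 3).
Hence χ(G) ≥ 3 > 2, so no proper 2-coloring exists.

No, G is not 2-colorable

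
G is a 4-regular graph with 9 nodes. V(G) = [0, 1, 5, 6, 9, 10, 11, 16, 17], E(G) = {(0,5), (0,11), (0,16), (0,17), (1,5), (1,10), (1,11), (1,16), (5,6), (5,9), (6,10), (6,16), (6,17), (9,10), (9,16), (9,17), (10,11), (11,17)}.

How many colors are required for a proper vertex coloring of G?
χ(G) = 3

Clique number ω(G) = 3 (lower bound: χ ≥ ω).
The clique on [0, 11, 17] has size 3, forcing χ ≥ 3, and the coloring below uses 3 colors, so χ(G) = 3.
A valid 3-coloring: color 1: [0, 1, 6, 9]; color 2: [5, 11, 16]; color 3: [10, 17].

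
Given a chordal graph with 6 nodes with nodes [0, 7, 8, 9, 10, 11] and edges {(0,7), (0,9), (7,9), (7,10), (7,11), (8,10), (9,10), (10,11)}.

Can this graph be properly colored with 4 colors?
Yes, G is 4-colorable

A valid 4-coloring: color 1: [7, 8]; color 2: [0, 10]; color 3: [9, 11].
(χ(G) = 3 ≤ 4.)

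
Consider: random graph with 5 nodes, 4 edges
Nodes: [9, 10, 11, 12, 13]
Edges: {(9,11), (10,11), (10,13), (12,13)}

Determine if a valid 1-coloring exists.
Edge (9,11) forces its endpoints to differ, so 1 color is not enough.

No, G is not 1-colorable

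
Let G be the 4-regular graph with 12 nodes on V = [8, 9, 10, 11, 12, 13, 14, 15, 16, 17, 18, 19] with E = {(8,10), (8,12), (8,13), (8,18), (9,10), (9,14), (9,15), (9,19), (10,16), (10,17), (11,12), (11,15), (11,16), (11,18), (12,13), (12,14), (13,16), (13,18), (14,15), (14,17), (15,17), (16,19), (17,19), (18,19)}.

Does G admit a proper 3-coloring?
Yes, G is 3-colorable

A valid 3-coloring: color 1: [10, 12, 15, 18]; color 2: [8, 9, 16, 17]; color 3: [11, 13, 14, 19].
(χ(G) = 3 ≤ 3.)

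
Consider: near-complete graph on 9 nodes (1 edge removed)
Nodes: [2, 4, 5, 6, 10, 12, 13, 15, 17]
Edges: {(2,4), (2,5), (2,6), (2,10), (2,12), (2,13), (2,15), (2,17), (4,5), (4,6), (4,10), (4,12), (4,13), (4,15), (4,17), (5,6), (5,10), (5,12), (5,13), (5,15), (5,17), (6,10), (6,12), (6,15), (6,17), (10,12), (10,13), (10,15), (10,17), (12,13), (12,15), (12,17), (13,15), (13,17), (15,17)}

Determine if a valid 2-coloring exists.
No, G is not 2-colorable

The clique on vertices [2, 4, 5, 10, 12, 13, 15, 17] has size 8 > 2, so it alone needs 8 colors.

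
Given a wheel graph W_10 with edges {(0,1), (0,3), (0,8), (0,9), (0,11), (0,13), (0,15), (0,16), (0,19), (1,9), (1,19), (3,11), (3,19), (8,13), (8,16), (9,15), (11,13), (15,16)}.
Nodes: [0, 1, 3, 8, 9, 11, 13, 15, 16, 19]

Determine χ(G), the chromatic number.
Clique number ω(G) = 3 (lower bound: χ ≥ ω).
Odd cycle [1, 19, 3, 11, 13, 8, 16, 15, 9] needs 3 colors (χ ≥ 3).
Vertex 0 is adjacent to every vertex of [1, 3, 8, 9, 11, 13, 15, 16, 19], which already need 3 colors among themselves, so 0 needs a new color (χ ≥ 4).
The coloring below uses 4 colors, so χ(G) = 4.
A valid 4-coloring: color 1: [0]; color 2: [1, 3, 13, 15]; color 3: [8, 9, 11, 19]; color 4: [16].

χ(G) = 4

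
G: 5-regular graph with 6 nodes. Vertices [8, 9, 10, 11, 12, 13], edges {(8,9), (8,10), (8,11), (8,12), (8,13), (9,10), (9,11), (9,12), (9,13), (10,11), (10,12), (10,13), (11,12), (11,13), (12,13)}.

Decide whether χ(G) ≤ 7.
Yes, G is 7-colorable

A valid 7-coloring: color 1: [13]; color 2: [11]; color 3: [9]; color 4: [10]; color 5: [8]; color 6: [12].
(χ(G) = 6 ≤ 7.)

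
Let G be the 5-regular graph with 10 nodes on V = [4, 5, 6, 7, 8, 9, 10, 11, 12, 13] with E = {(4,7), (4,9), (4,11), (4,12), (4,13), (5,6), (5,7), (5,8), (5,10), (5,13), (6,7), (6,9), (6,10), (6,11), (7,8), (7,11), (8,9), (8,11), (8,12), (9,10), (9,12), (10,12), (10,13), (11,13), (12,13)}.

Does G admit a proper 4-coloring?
A valid 4-coloring: color 1: [5, 9, 11]; color 2: [4, 8, 10]; color 3: [6, 12]; color 4: [7, 13].
(χ(G) = 4 ≤ 4.)

Yes, G is 4-colorable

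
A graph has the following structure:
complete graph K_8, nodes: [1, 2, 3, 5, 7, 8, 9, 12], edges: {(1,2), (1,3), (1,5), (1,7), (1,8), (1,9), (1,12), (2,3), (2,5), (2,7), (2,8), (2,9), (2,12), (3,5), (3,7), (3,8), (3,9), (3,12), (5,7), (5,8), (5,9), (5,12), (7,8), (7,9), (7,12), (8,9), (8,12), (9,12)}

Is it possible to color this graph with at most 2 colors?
The clique on vertices [1, 2, 3, 5, 7, 8, 9, 12] has size 8 > 2, so it alone needs 8 colors.

No, G is not 2-colorable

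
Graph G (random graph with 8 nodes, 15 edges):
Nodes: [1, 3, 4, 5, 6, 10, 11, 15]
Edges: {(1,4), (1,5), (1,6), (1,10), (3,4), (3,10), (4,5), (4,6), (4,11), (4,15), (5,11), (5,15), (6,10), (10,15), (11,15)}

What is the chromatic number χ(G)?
χ(G) = 4

Clique number ω(G) = 4 (lower bound: χ ≥ ω).
The clique on [4, 5, 11, 15] has size 4, forcing χ ≥ 4, and the coloring below uses 4 colors, so χ(G) = 4.
A valid 4-coloring: color 1: [4, 10]; color 2: [1, 3, 15]; color 3: [5, 6]; color 4: [11].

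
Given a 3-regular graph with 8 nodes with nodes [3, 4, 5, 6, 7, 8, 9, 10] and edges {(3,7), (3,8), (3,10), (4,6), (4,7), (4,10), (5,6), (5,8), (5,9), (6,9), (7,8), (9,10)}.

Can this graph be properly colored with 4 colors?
Yes, G is 4-colorable

A valid 4-coloring: color 1: [3, 4, 5]; color 2: [6, 7, 10]; color 3: [8, 9].
(χ(G) = 3 ≤ 4.)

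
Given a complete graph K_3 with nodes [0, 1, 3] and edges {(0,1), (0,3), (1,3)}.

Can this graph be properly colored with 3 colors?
Yes, G is 3-colorable

A valid 3-coloring: color 1: [1]; color 2: [0]; color 3: [3].
(χ(G) = 3 ≤ 3.)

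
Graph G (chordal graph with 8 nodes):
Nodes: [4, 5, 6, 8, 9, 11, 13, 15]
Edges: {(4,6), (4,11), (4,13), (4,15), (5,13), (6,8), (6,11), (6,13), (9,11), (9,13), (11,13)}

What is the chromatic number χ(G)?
χ(G) = 4

Clique number ω(G) = 4 (lower bound: χ ≥ ω).
The clique on [4, 6, 11, 13] has size 4, forcing χ ≥ 4, and the coloring below uses 4 colors, so χ(G) = 4.
A valid 4-coloring: color 1: [8, 13, 15]; color 2: [5, 11]; color 3: [6, 9]; color 4: [4].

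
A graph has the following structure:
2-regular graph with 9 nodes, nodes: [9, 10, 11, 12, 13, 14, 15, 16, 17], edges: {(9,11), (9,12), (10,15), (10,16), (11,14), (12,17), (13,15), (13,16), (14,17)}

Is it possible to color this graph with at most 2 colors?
Odd cycle [9, 11, 14, 17, 12] needs 3 colors (χ ≥ 3).
Hence χ(G) ≥ 3 > 2, so no proper 2-coloring exists.

No, G is not 2-colorable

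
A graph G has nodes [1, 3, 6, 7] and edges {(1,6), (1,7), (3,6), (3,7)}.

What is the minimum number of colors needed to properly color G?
Clique number ω(G) = 2 (lower bound: χ ≥ ω).
The graph is bipartite (no odd cycle), so 2 colors suffice: χ(G) = 2.
A valid 2-coloring: color 1: [6, 7]; color 2: [1, 3].

χ(G) = 2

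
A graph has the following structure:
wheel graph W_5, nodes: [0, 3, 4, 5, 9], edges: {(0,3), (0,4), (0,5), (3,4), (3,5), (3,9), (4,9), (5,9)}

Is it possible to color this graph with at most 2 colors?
No, G is not 2-colorable

The clique on vertices [0, 3, 4] has size 3 > 2, so it alone needs 3 colors.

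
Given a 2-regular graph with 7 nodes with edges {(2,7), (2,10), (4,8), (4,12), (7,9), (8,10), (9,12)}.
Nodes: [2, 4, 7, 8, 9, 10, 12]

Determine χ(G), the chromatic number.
Clique number ω(G) = 2 (lower bound: χ ≥ ω).
Odd cycle [8, 4, 12, 9, 7, 2, 10] needs 3 colors (χ ≥ 3).
The coloring below uses 3 colors, so χ(G) = 3.
A valid 3-coloring: color 1: [2, 8, 12]; color 2: [4, 9, 10]; color 3: [7].

χ(G) = 3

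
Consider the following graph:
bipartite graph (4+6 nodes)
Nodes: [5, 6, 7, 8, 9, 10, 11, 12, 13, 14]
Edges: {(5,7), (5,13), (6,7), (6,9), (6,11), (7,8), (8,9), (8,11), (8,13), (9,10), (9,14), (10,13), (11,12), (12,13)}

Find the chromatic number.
Clique number ω(G) = 2 (lower bound: χ ≥ ω).
The graph is bipartite (no odd cycle), so 2 colors suffice: χ(G) = 2.
A valid 2-coloring: color 1: [7, 9, 11, 13]; color 2: [5, 6, 8, 10, 12, 14].

χ(G) = 2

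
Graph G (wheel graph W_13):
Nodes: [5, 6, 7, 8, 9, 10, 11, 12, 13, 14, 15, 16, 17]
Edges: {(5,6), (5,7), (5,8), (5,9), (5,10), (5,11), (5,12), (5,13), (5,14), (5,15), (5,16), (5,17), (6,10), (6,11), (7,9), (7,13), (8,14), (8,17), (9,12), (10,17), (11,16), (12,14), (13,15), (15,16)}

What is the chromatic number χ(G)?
χ(G) = 3

Clique number ω(G) = 3 (lower bound: χ ≥ ω).
The clique on [5, 6, 10] has size 3, forcing χ ≥ 3, and the coloring below uses 3 colors, so χ(G) = 3.
A valid 3-coloring: color 1: [5]; color 2: [6, 9, 13, 14, 16, 17]; color 3: [7, 8, 10, 11, 12, 15].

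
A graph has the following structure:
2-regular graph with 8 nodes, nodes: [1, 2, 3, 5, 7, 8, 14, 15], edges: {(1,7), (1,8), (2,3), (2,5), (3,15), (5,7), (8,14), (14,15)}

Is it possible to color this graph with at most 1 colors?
Edge (1,8) forces its endpoints to differ, so 1 color is not enough.

No, G is not 1-colorable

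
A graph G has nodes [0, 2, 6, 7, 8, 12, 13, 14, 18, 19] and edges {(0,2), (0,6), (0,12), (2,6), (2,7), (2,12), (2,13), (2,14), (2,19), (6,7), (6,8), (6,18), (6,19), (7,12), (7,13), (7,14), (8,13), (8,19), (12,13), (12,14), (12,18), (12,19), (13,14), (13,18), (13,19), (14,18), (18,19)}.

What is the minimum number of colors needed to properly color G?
χ(G) = 5

Clique number ω(G) = 5 (lower bound: χ ≥ ω).
The clique on [2, 7, 12, 13, 14] has size 5, forcing χ ≥ 5, and the coloring below uses 5 colors, so χ(G) = 5.
A valid 5-coloring: color 1: [6, 13]; color 2: [2, 8, 18]; color 3: [12]; color 4: [0, 7, 19]; color 5: [14].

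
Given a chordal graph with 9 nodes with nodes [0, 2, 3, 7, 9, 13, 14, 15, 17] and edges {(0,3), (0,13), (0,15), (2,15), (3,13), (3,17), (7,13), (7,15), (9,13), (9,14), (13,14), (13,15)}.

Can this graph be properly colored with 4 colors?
Yes, G is 4-colorable

A valid 4-coloring: color 1: [2, 13, 17]; color 2: [3, 14, 15]; color 3: [0, 7, 9].
(χ(G) = 3 ≤ 4.)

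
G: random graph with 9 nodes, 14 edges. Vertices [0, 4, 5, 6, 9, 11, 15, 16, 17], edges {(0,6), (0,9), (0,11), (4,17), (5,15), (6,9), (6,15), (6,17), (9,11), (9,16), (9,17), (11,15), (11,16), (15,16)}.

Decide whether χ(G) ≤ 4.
A valid 4-coloring: color 1: [4, 9, 15]; color 2: [5, 6, 11]; color 3: [0, 16, 17].
(χ(G) = 3 ≤ 4.)

Yes, G is 4-colorable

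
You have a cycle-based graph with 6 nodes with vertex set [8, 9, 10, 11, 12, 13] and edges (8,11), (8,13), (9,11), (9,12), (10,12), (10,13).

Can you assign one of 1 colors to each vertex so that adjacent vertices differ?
Edge (8,11) forces its endpoints to differ, so 1 color is not enough.

No, G is not 1-colorable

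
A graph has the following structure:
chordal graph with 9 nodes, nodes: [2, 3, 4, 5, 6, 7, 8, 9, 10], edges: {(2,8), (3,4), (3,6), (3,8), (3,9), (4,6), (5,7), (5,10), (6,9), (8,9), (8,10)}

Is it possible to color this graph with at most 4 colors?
Yes, G is 4-colorable

A valid 4-coloring: color 1: [2, 3, 7, 10]; color 2: [5, 6, 8]; color 3: [4, 9].
(χ(G) = 3 ≤ 4.)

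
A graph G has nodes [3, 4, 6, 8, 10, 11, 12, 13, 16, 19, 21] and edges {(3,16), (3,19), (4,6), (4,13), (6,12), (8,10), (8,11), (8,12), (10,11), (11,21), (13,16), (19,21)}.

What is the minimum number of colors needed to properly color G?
Clique number ω(G) = 3 (lower bound: χ ≥ ω).
The clique on [8, 10, 11] has size 3, forcing χ ≥ 3, and the coloring below uses 3 colors, so χ(G) = 3.
A valid 3-coloring: color 1: [4, 11, 12, 16, 19]; color 2: [3, 6, 8, 13, 21]; color 3: [10].

χ(G) = 3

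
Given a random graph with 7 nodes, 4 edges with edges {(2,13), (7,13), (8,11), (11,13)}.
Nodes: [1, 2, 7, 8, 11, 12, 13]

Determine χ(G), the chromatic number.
χ(G) = 2

Clique number ω(G) = 2 (lower bound: χ ≥ ω).
The graph is bipartite (no odd cycle), so 2 colors suffice: χ(G) = 2.
A valid 2-coloring: color 1: [1, 8, 12, 13]; color 2: [2, 7, 11].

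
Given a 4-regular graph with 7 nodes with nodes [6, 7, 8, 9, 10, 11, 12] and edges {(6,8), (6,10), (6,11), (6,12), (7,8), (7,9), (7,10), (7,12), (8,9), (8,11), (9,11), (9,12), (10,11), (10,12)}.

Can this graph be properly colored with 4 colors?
A valid 4-coloring: color 1: [8, 12]; color 2: [6, 7]; color 3: [9, 10]; color 4: [11].
(χ(G) = 4 ≤ 4.)

Yes, G is 4-colorable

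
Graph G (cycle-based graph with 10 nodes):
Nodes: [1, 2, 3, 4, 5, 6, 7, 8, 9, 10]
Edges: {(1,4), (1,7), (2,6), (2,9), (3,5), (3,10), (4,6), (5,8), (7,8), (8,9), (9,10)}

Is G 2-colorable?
No, G is not 2-colorable

Odd cycle [10, 3, 5, 8, 9] needs 3 colors (χ ≥ 3).
Hence χ(G) ≥ 3 > 2, so no proper 2-coloring exists.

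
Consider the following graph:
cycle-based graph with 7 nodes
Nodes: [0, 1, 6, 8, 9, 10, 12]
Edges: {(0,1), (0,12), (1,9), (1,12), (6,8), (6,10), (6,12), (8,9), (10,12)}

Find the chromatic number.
Clique number ω(G) = 3 (lower bound: χ ≥ ω).
The clique on [0, 1, 12] has size 3, forcing χ ≥ 3, and the coloring below uses 3 colors, so χ(G) = 3.
A valid 3-coloring: color 1: [8, 12]; color 2: [1, 6]; color 3: [0, 9, 10].

χ(G) = 3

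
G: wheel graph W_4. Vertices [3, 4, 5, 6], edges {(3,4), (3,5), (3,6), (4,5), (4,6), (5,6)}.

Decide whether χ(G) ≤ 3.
The clique on vertices [3, 4, 5, 6] has size 4 > 3, so it alone needs 4 colors.

No, G is not 3-colorable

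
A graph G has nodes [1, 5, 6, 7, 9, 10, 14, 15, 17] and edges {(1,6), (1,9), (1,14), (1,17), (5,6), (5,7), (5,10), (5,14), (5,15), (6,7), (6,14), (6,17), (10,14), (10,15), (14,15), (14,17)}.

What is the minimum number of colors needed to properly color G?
Clique number ω(G) = 4 (lower bound: χ ≥ ω).
The clique on [1, 6, 14, 17] has size 4, forcing χ ≥ 4, and the coloring below uses 4 colors, so χ(G) = 4.
A valid 4-coloring: color 1: [7, 9, 14]; color 2: [6, 10]; color 3: [1, 5]; color 4: [15, 17].

χ(G) = 4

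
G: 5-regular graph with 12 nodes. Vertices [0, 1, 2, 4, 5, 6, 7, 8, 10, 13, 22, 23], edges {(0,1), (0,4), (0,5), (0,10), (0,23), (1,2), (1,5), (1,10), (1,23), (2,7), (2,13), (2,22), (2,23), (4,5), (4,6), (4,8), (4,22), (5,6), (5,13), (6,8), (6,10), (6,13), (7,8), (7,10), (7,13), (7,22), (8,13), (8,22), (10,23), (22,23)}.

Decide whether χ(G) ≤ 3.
No, G is not 3-colorable

The clique on vertices [0, 1, 10, 23] has size 4 > 3, so it alone needs 4 colors.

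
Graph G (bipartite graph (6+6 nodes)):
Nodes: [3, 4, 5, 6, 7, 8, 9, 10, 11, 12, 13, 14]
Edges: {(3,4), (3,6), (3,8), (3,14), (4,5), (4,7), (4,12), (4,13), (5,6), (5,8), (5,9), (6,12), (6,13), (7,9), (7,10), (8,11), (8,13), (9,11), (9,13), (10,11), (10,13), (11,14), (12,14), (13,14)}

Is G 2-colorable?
Yes, G is 2-colorable

A valid 2-coloring: color 1: [3, 5, 7, 11, 12, 13]; color 2: [4, 6, 8, 9, 10, 14].
(χ(G) = 2 ≤ 2.)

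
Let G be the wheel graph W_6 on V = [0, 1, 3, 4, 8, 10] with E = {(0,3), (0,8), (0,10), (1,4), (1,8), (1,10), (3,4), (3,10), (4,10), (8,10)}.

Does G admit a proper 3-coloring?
No, G is not 3-colorable

Odd cycle [1, 4, 3, 0, 8] needs 3 colors (χ ≥ 3).
Vertex 10 is adjacent to every vertex of [0, 1, 3, 4, 8], which already need 3 colors among themselves, so 10 needs a new color (χ ≥ 4).
Hence χ(G) ≥ 4 > 3, so no proper 3-coloring exists.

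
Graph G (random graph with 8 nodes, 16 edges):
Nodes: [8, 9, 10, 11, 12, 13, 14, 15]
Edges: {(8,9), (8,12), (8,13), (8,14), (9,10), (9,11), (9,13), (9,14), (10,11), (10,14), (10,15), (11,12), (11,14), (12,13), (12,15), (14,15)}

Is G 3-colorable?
No, G is not 3-colorable

The clique on vertices [9, 10, 11, 14] has size 4 > 3, so it alone needs 4 colors.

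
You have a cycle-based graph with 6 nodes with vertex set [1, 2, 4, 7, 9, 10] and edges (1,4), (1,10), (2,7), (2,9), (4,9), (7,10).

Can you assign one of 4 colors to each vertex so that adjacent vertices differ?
Yes, G is 4-colorable

A valid 4-coloring: color 1: [2, 4, 10]; color 2: [1, 7, 9].
(χ(G) = 2 ≤ 4.)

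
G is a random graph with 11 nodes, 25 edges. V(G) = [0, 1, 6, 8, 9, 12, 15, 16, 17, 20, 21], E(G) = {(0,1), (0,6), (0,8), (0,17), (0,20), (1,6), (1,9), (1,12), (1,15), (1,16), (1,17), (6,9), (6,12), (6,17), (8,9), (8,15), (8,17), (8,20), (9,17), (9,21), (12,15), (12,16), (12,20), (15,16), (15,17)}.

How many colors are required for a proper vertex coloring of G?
χ(G) = 4

Clique number ω(G) = 4 (lower bound: χ ≥ ω).
The clique on [1, 12, 15, 16] has size 4, forcing χ ≥ 4, and the coloring below uses 4 colors, so χ(G) = 4.
A valid 4-coloring: color 1: [1, 20, 21]; color 2: [12, 17]; color 3: [0, 9, 15]; color 4: [6, 8, 16].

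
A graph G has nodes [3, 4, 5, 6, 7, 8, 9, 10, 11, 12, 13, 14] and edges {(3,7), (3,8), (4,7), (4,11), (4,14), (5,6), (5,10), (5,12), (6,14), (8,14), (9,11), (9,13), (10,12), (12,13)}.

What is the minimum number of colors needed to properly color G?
Clique number ω(G) = 3 (lower bound: χ ≥ ω).
The clique on [5, 10, 12] has size 3, forcing χ ≥ 3, and the coloring below uses 3 colors, so χ(G) = 3.
A valid 3-coloring: color 1: [5, 7, 11, 13, 14]; color 2: [3, 4, 6, 9, 12]; color 3: [8, 10].

χ(G) = 3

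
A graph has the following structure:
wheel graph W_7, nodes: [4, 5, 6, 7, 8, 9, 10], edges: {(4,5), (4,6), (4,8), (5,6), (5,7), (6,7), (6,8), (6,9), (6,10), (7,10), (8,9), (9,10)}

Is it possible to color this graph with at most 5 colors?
A valid 5-coloring: color 1: [6]; color 2: [5, 8, 10]; color 3: [4, 7, 9].
(χ(G) = 3 ≤ 5.)

Yes, G is 5-colorable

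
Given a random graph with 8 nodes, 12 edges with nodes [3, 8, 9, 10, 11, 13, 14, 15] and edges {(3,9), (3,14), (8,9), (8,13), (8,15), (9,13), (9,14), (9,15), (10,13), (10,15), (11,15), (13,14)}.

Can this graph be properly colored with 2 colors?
The clique on vertices [8, 9, 13] has size 3 > 2, so it alone needs 3 colors.

No, G is not 2-colorable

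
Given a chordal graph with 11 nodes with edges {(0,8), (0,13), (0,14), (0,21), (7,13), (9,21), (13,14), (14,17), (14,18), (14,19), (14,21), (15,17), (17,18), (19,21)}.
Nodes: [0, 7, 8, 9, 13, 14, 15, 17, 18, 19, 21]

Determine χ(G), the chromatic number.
χ(G) = 3

Clique number ω(G) = 3 (lower bound: χ ≥ ω).
The clique on [0, 13, 14] has size 3, forcing χ ≥ 3, and the coloring below uses 3 colors, so χ(G) = 3.
A valid 3-coloring: color 1: [7, 8, 9, 14, 15]; color 2: [13, 17, 21]; color 3: [0, 18, 19].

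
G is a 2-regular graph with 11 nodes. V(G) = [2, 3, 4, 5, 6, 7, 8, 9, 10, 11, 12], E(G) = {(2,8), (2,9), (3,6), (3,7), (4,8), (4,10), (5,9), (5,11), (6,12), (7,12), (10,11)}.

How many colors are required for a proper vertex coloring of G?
χ(G) = 3

Clique number ω(G) = 2 (lower bound: χ ≥ ω).
Odd cycle [2, 8, 4, 10, 11, 5, 9] needs 3 colors (χ ≥ 3).
The coloring below uses 3 colors, so χ(G) = 3.
A valid 3-coloring: color 1: [2, 3, 4, 5, 12]; color 2: [6, 7, 8, 9, 10]; color 3: [11].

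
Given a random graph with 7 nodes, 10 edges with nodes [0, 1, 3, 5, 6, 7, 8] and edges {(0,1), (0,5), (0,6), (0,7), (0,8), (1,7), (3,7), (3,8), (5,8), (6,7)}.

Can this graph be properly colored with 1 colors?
No, G is not 1-colorable

The clique on vertices [0, 5, 8] has size 3 > 1, so it alone needs 3 colors.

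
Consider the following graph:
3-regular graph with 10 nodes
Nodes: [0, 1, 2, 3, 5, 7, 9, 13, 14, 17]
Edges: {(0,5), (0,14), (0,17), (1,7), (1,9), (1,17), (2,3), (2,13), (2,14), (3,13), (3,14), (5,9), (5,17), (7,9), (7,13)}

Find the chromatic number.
Clique number ω(G) = 3 (lower bound: χ ≥ ω).
The clique on [0, 5, 17] has size 3, forcing χ ≥ 3, and the coloring below uses 3 colors, so χ(G) = 3.
A valid 3-coloring: color 1: [9, 13, 14, 17]; color 2: [0, 2, 7]; color 3: [1, 3, 5].

χ(G) = 3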